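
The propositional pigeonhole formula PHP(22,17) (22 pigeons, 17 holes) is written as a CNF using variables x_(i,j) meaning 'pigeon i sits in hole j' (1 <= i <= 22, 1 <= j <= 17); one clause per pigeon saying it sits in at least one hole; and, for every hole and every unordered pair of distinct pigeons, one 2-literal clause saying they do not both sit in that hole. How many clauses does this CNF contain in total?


PHP(22,17): 22 pigeons, 17 holes, 22*17 = 374 variables.
- pigeon clauses: one per pigeon -> 22 clauses
- hole clauses: 17 holes * C(22,2) = 17 * 231 -> 3927 clauses
Total clauses = 22 + 3927 = 3949

3949


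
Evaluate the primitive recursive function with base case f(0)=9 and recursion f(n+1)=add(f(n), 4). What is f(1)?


f(0) = 9
f(1) = add(f(0), 4) = add(9, 4) = 13


13


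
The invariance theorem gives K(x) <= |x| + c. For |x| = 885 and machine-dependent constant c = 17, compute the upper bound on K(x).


K(x) <= |x| + c = 885 + 17 = 902

902


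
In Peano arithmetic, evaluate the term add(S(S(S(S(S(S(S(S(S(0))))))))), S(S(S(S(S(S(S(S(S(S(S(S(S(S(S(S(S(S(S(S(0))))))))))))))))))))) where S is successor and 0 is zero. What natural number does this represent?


add(S^9(0), S^20(0)):
S^9(0) = 9
S^20(0) = 20
9 + 20 = 29

29


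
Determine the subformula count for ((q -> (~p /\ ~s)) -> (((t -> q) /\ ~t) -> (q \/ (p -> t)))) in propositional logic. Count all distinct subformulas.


Formula: ((q -> (~p /\ ~s)) -> (((t -> q) /\ ~t) -> (q \/ (p -> t))))
Subformulas found:
  1. q
  2. s
  3. t
  4. p
  5. ~t
  6. ~p
  7. ~s
  8. (t -> q)
  9. (p -> t)
  10. (~p /\ ~s)
  11. (q \/ (p -> t))
  12. ((t -> q) /\ ~t)
  13. (q -> (~p /\ ~s))
  14. (((t -> q) /\ ~t) -> (q \/ (p -> t)))
  15. ((q -> (~p /\ ~s)) -> (((t -> q) /\ ~t) -> (q \/ (p -> t))))
Total distinct subformulas = 15

15


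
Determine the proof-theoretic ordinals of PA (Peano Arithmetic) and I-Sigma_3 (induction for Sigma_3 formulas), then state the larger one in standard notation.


Proof-theoretic ordinal of PA (Peano Arithmetic): epsilon_0
Proof-theoretic ordinal of I-Sigma_3 (induction for Sigma_3 formulas): omega^(omega^(omega^omega))
Comparing: omega^(omega^(omega^omega)) < epsilon_0.
The larger ordinal is epsilon_0 (from PA (Peano Arithmetic)).

epsilon_0


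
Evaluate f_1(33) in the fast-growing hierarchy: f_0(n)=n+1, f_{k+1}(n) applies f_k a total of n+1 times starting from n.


f_1(33) = f_0^34(33)
f_0 adds 1 each time, applied 34 times.
f_1(33) = 33 + 34 = 67

67


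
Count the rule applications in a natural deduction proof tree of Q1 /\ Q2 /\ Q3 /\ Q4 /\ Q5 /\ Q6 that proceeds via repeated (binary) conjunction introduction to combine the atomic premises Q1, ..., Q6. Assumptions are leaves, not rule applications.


The target conjunction has 6 conjuncts, i.e. 5 binary /\ connectives.
Each conjunction-intro joins two pieces, so 6 atoms require 6-1 = 5 applications.
Total inference nodes = 5

5


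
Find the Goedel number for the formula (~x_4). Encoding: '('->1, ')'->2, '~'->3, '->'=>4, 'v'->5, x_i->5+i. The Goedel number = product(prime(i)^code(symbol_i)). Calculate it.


Formula: (~x_4)
Symbol codes: [1, 3, 9, 2]
Primes: [2, 3, 5, 7]
p_1^1 = 2^1 = 2
p_2^3 = 3^3 = 27
p_3^9 = 5^9 = 1953125
p_4^2 = 7^2 = 49
Product = 5167968750

5167968750


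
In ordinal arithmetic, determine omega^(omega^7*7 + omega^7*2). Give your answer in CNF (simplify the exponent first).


omega^(omega^7*7 + omega^7*2):
Both terms of the exponent have the same exponent 7, so they merge: omega^7*7 + omega^7*2 = omega^7*(7+2) = omega^7*9.
omega raised to a CNF ordinal is a single CNF term: Result = omega^(omega^7*9)

omega^(omega^7*9)


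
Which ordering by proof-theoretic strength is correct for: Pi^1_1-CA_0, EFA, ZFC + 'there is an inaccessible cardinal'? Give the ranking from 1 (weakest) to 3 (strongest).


Ordering by consistency strength:
1. EFA
2. Pi^1_1-CA_0
3. ZFC + 'there is an inaccessible cardinal'


Pi^1_1-CA_0=2, EFA=1, ZFC + 'there is an inaccessible cardinal'=3


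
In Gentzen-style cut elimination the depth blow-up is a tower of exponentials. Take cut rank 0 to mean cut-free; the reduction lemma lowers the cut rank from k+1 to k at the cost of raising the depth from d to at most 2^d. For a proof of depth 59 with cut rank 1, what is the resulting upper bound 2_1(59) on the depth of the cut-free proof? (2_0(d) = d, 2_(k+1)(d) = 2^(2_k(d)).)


Each rank reduction sends depth d to at most 2^d; cut rank r needs r reductions.
2_0(59) = 59
2_1(59) = 2^59 = 576460752303423488
Cut-free depth bound = 576460752303423488

576460752303423488


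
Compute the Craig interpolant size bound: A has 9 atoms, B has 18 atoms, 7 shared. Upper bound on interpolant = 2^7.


Shared atoms = 7
Craig interpolant size bound = 2^7
= 128

128


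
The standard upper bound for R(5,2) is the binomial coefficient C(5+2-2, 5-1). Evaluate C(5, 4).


R(5,2) <= C(5+2-2, 5-1) = C(5, 4)
C(5, 4) = 5! / (4! * 1!)
= 5

5


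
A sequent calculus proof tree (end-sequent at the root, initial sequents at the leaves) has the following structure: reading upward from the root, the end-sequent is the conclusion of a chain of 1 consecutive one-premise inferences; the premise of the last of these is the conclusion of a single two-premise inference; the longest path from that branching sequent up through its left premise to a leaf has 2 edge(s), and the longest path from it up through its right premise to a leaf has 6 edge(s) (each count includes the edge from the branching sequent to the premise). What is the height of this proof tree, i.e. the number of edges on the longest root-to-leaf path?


Longest path through the left premise: 2 edges (measured from the branching sequent)
Longest path through the right premise: 6 edges
Height of the subtree rooted at the branching sequent: max(2, 6) = 6
The branching sequent sits 1 edges above the root (the chain of one-premise inferences), so height = 6 + 1 = 7

7


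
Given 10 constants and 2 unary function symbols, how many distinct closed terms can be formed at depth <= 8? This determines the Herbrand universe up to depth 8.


Herbrand terms by depth:
Depth 0: 10 constants
Depth 1: 20 new terms (running total: 30)
Depth 2: 40 new terms (running total: 70)
Depth 3: 80 new terms (running total: 150)
Depth 4: 160 new terms (running total: 310)
Depth 5: 320 new terms (running total: 630)
Depth 6: 640 new terms (running total: 1270)
Depth 7: 1280 new terms (running total: 2550)
Depth 8: 2560 new terms (running total: 5110)
Total distinct ground terms = 5110

5110


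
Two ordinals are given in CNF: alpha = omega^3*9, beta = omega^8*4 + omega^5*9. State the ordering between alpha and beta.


Compare term by term from highest exponent:
alpha = omega^3*9
beta = omega^8*4 + omega^5*9
Term 1: alpha has omega^3*9, beta has omega^8*4
Term 2: alpha has omega^0*0, beta has omega^5*9
Result: alpha < beta

alpha < beta


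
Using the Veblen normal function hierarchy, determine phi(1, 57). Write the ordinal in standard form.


phi(1, 57):
phi(1, beta) = epsilon_beta (the beta-th epsilon number).
phi(1, 57) = epsilon_57

epsilon_57


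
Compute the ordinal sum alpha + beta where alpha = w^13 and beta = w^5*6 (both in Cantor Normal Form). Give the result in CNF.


Ordinal addition w^13 + w^5*6:
Leading exponent of alpha (13) > leading exponent of beta (5).
Since alpha's term has higher exponent than beta's leading term,
the sum is simply alpha followed by beta.
Result = w^13 + w^5*6

w^13 + w^5*6


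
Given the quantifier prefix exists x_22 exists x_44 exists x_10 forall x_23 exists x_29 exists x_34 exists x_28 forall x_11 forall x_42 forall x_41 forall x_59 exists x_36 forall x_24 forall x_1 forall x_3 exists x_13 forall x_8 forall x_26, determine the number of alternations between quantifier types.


Walk the prefix and count type changes:
  position 1: exists -> exists
  position 2: exists -> exists
  position 3: exists -> forall <-- alternation
  position 4: forall -> exists <-- alternation
  position 5: exists -> exists
  position 6: exists -> exists
  position 7: exists -> forall <-- alternation
  position 8: forall -> forall
  position 9: forall -> forall
  position 10: forall -> forall
  position 11: forall -> exists <-- alternation
  position 12: exists -> forall <-- alternation
  position 13: forall -> forall
  position 14: forall -> forall
  position 15: forall -> exists <-- alternation
  position 16: exists -> forall <-- alternation
  position 17: forall -> forall
Total alternations = 7

7


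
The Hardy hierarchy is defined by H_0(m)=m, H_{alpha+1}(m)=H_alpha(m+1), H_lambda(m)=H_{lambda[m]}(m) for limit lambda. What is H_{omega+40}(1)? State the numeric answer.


H_{omega+40}(1):
Unwind the 40 successor steps: H_{omega+40}(1) = H_omega(1+40) = H_omega(41).
H_omega(m) = H_m(m) = m + m = 2m.
Result = 2 * 41 = 82

82


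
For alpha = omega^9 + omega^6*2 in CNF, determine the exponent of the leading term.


CNF: omega^9 + omega^6*2
The leading term is omega^9, which has exponent 9.

9


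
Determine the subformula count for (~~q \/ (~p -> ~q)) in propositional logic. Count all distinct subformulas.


Formula: (~~q \/ (~p -> ~q))
Subformulas found:
  1. q
  2. p
  3. ~p
  4. ~q
  5. ~~q
  6. (~p -> ~q)
  7. (~~q \/ (~p -> ~q))
Total distinct subformulas = 7

7


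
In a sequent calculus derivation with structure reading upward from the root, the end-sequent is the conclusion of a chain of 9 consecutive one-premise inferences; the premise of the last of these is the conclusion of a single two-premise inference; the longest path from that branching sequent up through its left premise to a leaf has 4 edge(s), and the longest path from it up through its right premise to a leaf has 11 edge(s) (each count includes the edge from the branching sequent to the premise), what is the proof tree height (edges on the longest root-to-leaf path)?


Longest path through the left premise: 4 edges (measured from the branching sequent)
Longest path through the right premise: 11 edges
Height of the subtree rooted at the branching sequent: max(4, 11) = 11
The branching sequent sits 9 edges above the root (the chain of one-premise inferences), so height = 11 + 9 = 20

20


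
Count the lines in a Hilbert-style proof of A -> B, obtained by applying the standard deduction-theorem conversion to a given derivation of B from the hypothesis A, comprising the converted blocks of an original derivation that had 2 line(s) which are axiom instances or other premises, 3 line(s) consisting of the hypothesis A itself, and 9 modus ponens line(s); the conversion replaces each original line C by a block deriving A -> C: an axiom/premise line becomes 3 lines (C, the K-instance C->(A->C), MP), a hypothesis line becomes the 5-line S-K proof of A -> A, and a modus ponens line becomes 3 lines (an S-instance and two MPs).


Deduction-theorem conversion, block by block:
- 2 axiom/premise lines -> 3 lines each = 6
- 3 hypothesis lines -> 5 lines each (identity proof A->A) = 15
- 9 MP lines -> 3 lines each (S-instance, MP, MP) = 27
Total = 6 + 15 + 27 = 48 lines.

48


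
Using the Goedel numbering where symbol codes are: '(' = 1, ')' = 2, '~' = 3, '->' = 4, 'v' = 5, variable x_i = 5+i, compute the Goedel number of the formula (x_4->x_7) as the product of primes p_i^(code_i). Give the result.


Formula: (x_4->x_7)
Symbol codes: [1, 9, 4, 12, 2]
Primes: [2, 3, 5, 7, 11]
p_1^1 = 2^1 = 2
p_2^9 = 3^9 = 19683
p_3^4 = 5^4 = 625
p_4^12 = 7^12 = 13841287201
p_5^2 = 11^2 = 121
Product = 41206255966564053750

41206255966564053750


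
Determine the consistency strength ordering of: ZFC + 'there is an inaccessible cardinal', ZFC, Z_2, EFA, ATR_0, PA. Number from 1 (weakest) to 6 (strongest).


Ordering by consistency strength:
1. EFA
2. PA
3. ATR_0
4. Z_2
5. ZFC
6. ZFC + 'there is an inaccessible cardinal'


ZFC + 'there is an inaccessible cardinal'=6, ZFC=5, Z_2=4, EFA=1, ATR_0=3, PA=2


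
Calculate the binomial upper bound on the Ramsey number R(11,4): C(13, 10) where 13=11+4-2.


R(11,4) <= C(11+4-2, 11-1) = C(13, 10)
C(13, 10) = 13! / (10! * 3!)
= 286

286


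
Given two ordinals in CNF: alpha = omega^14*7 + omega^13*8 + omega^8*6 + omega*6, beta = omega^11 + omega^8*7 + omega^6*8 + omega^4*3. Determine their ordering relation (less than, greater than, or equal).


Compare term by term from highest exponent:
alpha = omega^14*7 + omega^13*8 + omega^8*6 + omega*6
beta = omega^11 + omega^8*7 + omega^6*8 + omega^4*3
Term 1: alpha has omega^14*7, beta has omega^11*1
Term 2: alpha has omega^13*8, beta has omega^8*7
Term 3: alpha has omega^8*6, beta has omega^6*8
Term 4: alpha has omega^1*6, beta has omega^4*3
Result: alpha > beta

alpha > beta


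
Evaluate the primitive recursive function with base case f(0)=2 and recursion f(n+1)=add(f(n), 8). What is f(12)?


f(0) = 2
f(1) = add(f(0), 8) = add(2, 8) = 10
f(2) = add(f(1), 8) = add(10, 8) = 18
f(3) = add(f(2), 8) = add(18, 8) = 26
f(4) = add(f(3), 8) = add(26, 8) = 34
f(5) = add(f(4), 8) = add(34, 8) = 42
f(6) = add(f(5), 8) = add(42, 8) = 50
f(7) = add(f(6), 8) = add(50, 8) = 58
f(8) = add(f(7), 8) = add(58, 8) = 66
f(9) = add(f(8), 8) = add(66, 8) = 74
f(10) = add(f(9), 8) = add(74, 8) = 82
f(11) = add(f(10), 8) = add(82, 8) = 90
f(12) = add(f(11), 8) = add(90, 8) = 98


98


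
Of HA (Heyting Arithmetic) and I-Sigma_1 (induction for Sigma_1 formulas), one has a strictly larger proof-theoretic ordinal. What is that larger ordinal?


Proof-theoretic ordinal of HA (Heyting Arithmetic): epsilon_0
Proof-theoretic ordinal of I-Sigma_1 (induction for Sigma_1 formulas): omega^omega
Comparing: omega^omega < epsilon_0.
The larger ordinal is epsilon_0 (from HA (Heyting Arithmetic)).

epsilon_0


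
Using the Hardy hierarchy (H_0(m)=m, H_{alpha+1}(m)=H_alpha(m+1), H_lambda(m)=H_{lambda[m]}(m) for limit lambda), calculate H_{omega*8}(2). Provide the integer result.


H_{omega*8}(2):
For the Hardy hierarchy, H_{omega*k}(n) = 2^k * n.
2^8 = 256.
256 * 2 = 512

512


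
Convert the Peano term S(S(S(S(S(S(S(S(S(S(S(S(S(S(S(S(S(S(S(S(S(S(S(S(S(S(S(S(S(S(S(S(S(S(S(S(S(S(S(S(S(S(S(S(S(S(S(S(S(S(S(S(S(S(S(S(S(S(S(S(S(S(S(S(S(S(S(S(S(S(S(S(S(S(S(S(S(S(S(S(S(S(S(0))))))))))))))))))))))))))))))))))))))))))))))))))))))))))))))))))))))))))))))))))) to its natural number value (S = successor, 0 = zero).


Counting successors applied to 0:
83 applications of S to 0 = 83

83


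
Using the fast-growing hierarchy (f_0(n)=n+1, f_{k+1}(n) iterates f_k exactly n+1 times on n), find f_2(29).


f_2(29) = f_1^30(29)
f_1(m) = 2m + 1.
Iterating: f_1^k(n) = 2^k*(n+1) - 1.
f_2(29) = 2^30*(29+1) - 1 = 1073741824*30 - 1 = 32212254719

32212254719


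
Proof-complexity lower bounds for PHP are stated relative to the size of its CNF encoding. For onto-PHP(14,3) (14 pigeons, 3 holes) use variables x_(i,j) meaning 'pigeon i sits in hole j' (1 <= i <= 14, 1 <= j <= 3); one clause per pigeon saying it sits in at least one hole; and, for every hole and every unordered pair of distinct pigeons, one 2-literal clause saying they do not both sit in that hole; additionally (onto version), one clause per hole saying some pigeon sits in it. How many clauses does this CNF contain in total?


onto-PHP(14,3): 14 pigeons, 3 holes, 14*3 = 42 variables.
- pigeon clauses: one per pigeon -> 14 clauses
- hole clauses: 3 holes * C(14,2) = 3 * 91 -> 273 clauses
- onto clauses: one per hole -> 3 clauses
Total clauses = 14 + 273 + 3 = 290

290


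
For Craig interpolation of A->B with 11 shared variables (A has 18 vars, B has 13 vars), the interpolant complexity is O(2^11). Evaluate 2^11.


Shared atoms = 11
Craig interpolant size bound = 2^11
= 2048

2048


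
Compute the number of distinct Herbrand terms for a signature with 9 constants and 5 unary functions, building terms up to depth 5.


Herbrand terms by depth:
Depth 0: 9 constants
Depth 1: 45 new terms (running total: 54)
Depth 2: 225 new terms (running total: 279)
Depth 3: 1125 new terms (running total: 1404)
Depth 4: 5625 new terms (running total: 7029)
Depth 5: 28125 new terms (running total: 35154)
Total distinct ground terms = 35154

35154


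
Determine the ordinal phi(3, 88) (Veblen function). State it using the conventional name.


phi(3, 88):
phi(3, beta) = eta_beta (the beta-th eta number, fixed point of zeta).
phi(3, 88) = eta_88

eta_88


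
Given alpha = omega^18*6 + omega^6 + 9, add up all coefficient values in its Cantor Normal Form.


CNF: omega^18*6 + omega^6 + 9
Coefficients: 6 + 1 + 9 = 16

16


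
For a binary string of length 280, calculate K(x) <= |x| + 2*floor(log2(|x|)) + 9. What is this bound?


floor(log2(280)) = 8
2 * 8 = 16
K(x) <= 280 + 16 + 9 = 305

305


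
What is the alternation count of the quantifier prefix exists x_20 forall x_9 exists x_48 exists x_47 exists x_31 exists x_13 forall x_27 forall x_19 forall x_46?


Walk the prefix and count type changes:
  position 1: exists -> forall <-- alternation
  position 2: forall -> exists <-- alternation
  position 3: exists -> exists
  position 4: exists -> exists
  position 5: exists -> exists
  position 6: exists -> forall <-- alternation
  position 7: forall -> forall
  position 8: forall -> forall
Total alternations = 3

3


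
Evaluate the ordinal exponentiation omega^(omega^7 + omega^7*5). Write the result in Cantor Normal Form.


omega^(omega^7 + omega^7*5):
Both terms of the exponent have the same exponent 7, so they merge: omega^7 + omega^7*5 = omega^7*(1+5) = omega^7*6.
omega raised to a CNF ordinal is a single CNF term: Result = omega^(omega^7*6)

omega^(omega^7*6)


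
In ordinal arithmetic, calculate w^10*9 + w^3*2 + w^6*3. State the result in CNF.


Ordinal addition (w^10*9 + w^3*2) + w^6*3:
alpha's leading term has exponent 10 > beta's exponent 6, so it survives.
alpha's tail term has exponent 3 < beta's exponent 6, so it is absorbed by beta.
In ordinal addition, any term followed by a strictly larger-exponent term is absorbed.
Result = w^10*9 + w^6*3

w^10*9 + w^6*3


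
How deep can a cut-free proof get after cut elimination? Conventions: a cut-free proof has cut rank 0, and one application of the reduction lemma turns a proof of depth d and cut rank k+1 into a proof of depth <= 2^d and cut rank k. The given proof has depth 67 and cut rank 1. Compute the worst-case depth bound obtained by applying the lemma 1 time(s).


Each rank reduction sends depth d to at most 2^d; cut rank r needs r reductions.
2_0(67) = 67
2_1(67) = 2^67 = 147573952589676412928
Cut-free depth bound = 147573952589676412928

147573952589676412928


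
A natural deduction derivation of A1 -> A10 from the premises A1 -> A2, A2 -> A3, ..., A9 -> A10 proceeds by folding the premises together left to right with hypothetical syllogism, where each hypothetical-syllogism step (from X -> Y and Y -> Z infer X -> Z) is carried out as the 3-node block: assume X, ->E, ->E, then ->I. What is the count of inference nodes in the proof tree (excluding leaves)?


There are 9 premises in the chain. The first HS step combines premises 1 and 2; each further premise needs one more HS step.
So 9 premises require 9 - 1 = 8 hypothetical-syllogism steps.
Each HS step uses 3 inference nodes (->E, ->E, ->I).
8 * 3 = 24 total inference nodes.

24


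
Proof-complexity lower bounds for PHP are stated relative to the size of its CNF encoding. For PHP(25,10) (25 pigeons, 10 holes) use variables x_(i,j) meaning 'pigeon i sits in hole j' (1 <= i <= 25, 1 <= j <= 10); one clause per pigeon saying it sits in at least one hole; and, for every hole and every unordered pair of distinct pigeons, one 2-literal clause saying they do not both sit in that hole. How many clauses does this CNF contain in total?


PHP(25,10): 25 pigeons, 10 holes, 25*10 = 250 variables.
- pigeon clauses: one per pigeon -> 25 clauses
- hole clauses: 10 holes * C(25,2) = 10 * 300 -> 3000 clauses
Total clauses = 25 + 3000 = 3025

3025


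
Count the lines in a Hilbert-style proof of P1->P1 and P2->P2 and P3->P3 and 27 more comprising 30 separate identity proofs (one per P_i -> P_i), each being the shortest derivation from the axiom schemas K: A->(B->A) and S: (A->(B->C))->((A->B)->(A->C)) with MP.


The shortest proof of A->A from K and S in the Hilbert calculus has exactly 5 lines:
(1) K instance A->((A->A)->A), (2) S instance, (3) MP on 1,2, (4) K instance A->(A->A), (5) MP on 3,4.
For 30 independent identities: 30 * 5 = 150 lines total.

150


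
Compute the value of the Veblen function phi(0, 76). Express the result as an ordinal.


phi(0, 76):
phi(0, beta) = omega^beta by definition.
phi(0, 76) = omega^76

omega^76


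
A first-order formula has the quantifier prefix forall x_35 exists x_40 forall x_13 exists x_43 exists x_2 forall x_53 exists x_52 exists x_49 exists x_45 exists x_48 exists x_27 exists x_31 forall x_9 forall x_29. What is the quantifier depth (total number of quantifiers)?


Quantifier prefix has 14 quantifier symbols.
Quantifier depth = 14

14


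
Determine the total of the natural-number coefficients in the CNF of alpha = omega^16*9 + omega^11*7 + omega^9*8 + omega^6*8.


CNF: omega^16*9 + omega^11*7 + omega^9*8 + omega^6*8
Coefficients: 9 + 7 + 8 + 8 = 32

32


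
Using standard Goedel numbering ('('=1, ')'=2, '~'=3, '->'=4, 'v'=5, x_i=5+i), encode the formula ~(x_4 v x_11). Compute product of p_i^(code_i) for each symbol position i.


Formula: ~(x_4 v x_11)
Symbol codes: [3, 1, 9, 5, 16, 2]
Primes: [2, 3, 5, 7, 11, 13]
p_1^3 = 2^3 = 8
p_2^1 = 3^1 = 3
p_3^9 = 5^9 = 1953125
p_4^5 = 7^5 = 16807
p_5^16 = 11^16 = 45949729863572161
p_6^2 = 13^2 = 169
Product = 6117882729332000877077953125000

6117882729332000877077953125000


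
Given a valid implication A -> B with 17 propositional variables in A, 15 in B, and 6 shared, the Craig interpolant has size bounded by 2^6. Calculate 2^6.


Shared atoms = 6
Craig interpolant size bound = 2^6
= 64

64


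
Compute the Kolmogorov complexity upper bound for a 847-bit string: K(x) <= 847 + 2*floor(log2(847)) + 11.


floor(log2(847)) = 9
2 * 9 = 18
K(x) <= 847 + 18 + 11 = 876

876


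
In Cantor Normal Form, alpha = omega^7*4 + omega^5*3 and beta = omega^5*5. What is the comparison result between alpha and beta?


Compare term by term from highest exponent:
alpha = omega^7*4 + omega^5*3
beta = omega^5*5
Term 1: alpha has omega^7*4, beta has omega^5*5
Term 2: alpha has omega^5*3, beta has omega^0*0
Result: alpha > beta

alpha > beta


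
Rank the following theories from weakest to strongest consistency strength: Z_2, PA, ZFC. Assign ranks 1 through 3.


Ordering by consistency strength:
1. PA
2. Z_2
3. ZFC


Z_2=2, PA=1, ZFC=3


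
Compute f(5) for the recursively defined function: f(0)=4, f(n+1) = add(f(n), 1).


f(0) = 4
f(1) = add(f(0), 1) = add(4, 1) = 5
f(2) = add(f(1), 1) = add(5, 1) = 6
f(3) = add(f(2), 1) = add(6, 1) = 7
f(4) = add(f(3), 1) = add(7, 1) = 8
f(5) = add(f(4), 1) = add(8, 1) = 9


9


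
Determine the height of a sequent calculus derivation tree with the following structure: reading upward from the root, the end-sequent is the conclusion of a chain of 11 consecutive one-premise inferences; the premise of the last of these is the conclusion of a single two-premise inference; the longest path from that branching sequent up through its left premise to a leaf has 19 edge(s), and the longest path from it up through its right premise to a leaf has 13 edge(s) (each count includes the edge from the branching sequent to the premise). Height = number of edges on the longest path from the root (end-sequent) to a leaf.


Longest path through the left premise: 19 edges (measured from the branching sequent)
Longest path through the right premise: 13 edges
Height of the subtree rooted at the branching sequent: max(19, 13) = 19
The branching sequent sits 11 edges above the root (the chain of one-premise inferences), so height = 19 + 11 = 30

30


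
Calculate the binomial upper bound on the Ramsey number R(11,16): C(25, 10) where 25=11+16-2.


R(11,16) <= C(11+16-2, 11-1) = C(25, 10)
C(25, 10) = 25! / (10! * 15!)
= 3268760

3268760


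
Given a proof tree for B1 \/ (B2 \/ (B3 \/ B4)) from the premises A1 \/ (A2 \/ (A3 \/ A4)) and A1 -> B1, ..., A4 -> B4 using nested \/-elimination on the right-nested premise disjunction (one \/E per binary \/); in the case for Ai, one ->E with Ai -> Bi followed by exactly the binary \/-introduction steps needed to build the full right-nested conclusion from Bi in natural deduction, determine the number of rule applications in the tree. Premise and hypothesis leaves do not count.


Constructive dilemma with 4 branches, all disjunctions right-nested:
- \/E: the premise has 3 binary \/, each eliminated once: 3 nodes.
- ->E: one per case (Ai with Ai -> Bi gives Bi): 4 nodes.
- \/I: in case i < n, Bi needs 1 step to form Bi \/ (B(i+1) \/ ...) and then i-1 steps to prepend B(i-1), ..., B1, i.e. i steps; in case i = n, B4 needs 3 prepend steps.
  \/I total = (1 + 2 + ... + 3) + 3 = 6 + 3 = 9 nodes.
Total = 3 + 4 + 9 = 16

16


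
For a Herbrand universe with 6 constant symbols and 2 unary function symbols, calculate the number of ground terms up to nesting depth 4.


Herbrand terms by depth:
Depth 0: 6 constants
Depth 1: 12 new terms (running total: 18)
Depth 2: 24 new terms (running total: 42)
Depth 3: 48 new terms (running total: 90)
Depth 4: 96 new terms (running total: 186)
Total distinct ground terms = 186

186


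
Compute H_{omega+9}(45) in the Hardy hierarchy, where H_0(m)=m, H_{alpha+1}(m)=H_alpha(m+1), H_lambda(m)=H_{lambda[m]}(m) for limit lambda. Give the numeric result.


H_{omega+9}(45):
Unwind the 9 successor steps: H_{omega+9}(45) = H_omega(45+9) = H_omega(54).
H_omega(m) = H_m(m) = m + m = 2m.
Result = 2 * 54 = 108

108


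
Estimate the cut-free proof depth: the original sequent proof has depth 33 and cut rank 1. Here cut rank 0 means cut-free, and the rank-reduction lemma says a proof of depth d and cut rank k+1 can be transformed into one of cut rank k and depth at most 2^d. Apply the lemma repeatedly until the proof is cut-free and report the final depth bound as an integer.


Each rank reduction sends depth d to at most 2^d; cut rank r needs r reductions.
2_0(33) = 33
2_1(33) = 2^33 = 8589934592
Cut-free depth bound = 8589934592

8589934592


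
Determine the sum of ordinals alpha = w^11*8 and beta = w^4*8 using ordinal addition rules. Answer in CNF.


Ordinal addition w^11*8 + w^4*8:
Leading exponent of alpha (11) > leading exponent of beta (4).
Since alpha's term has higher exponent than beta's leading term,
the sum is simply alpha followed by beta.
Result = w^11*8 + w^4*8

w^11*8 + w^4*8


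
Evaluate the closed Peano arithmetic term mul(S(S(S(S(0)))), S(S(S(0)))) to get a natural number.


mul(S^4(0), S^3(0)):
S^4(0) = 4
S^3(0) = 3
4 * 3 = 12

12


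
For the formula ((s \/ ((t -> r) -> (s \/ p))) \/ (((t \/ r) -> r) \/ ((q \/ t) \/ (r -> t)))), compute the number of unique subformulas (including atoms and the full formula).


Formula: ((s \/ ((t -> r) -> (s \/ p))) \/ (((t \/ r) -> r) \/ ((q \/ t) \/ (r -> t))))
Subformulas found:
  1. q
  2. s
  3. r
  4. t
  5. p
  6. (r -> t)
  7. (t \/ r)
  8. (q \/ t)
  9. (s \/ p)
  10. (t -> r)
  11. ((t \/ r) -> r)
  12. ((t -> r) -> (s \/ p))
  13. ((q \/ t) \/ (r -> t))
  14. (s \/ ((t -> r) -> (s \/ p)))
  15. (((t \/ r) -> r) \/ ((q \/ t) \/ (r -> t)))
  16. ((s \/ ((t -> r) -> (s \/ p))) \/ (((t \/ r) -> r) \/ ((q \/ t) \/ (r -> t))))
Total distinct subformulas = 16

16


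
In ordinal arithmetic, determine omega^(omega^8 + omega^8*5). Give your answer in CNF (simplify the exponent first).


omega^(omega^8 + omega^8*5):
Both terms of the exponent have the same exponent 8, so they merge: omega^8 + omega^8*5 = omega^8*(1+5) = omega^8*6.
omega raised to a CNF ordinal is a single CNF term: Result = omega^(omega^8*6)

omega^(omega^8*6)


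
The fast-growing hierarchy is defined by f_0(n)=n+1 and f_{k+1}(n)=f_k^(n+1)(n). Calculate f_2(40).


f_2(40) = f_1^41(40)
f_1(m) = 2m + 1.
Iterating: f_1^k(n) = 2^k*(n+1) - 1.
f_2(40) = 2^41*(40+1) - 1 = 2199023255552*41 - 1 = 90159953477631

90159953477631


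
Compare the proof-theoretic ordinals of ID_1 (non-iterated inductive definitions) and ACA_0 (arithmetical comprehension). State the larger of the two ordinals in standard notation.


Proof-theoretic ordinal of ID_1 (non-iterated inductive definitions): psi_0(epsilon_{Omega+1})
Proof-theoretic ordinal of ACA_0 (arithmetical comprehension): epsilon_0
Comparing: epsilon_0 < psi_0(epsilon_{Omega+1}).
The larger ordinal is psi_0(epsilon_{Omega+1}) (from ID_1 (non-iterated inductive definitions)).

psi_0(epsilon_{Omega+1})


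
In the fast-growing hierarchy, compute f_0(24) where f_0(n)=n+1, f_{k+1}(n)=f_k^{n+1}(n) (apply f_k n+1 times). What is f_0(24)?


f_0(24) = 24 + 1 = 25

25


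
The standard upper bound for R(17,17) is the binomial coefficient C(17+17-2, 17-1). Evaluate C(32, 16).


R(17,17) <= C(17+17-2, 17-1) = C(32, 16)
C(32, 16) = 32! / (16! * 16!)
= 601080390

601080390


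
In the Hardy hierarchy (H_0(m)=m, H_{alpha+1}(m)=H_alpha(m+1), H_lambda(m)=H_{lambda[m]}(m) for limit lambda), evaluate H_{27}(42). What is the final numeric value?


H_27(42):
For finite ordinals k, H_k(n) = n + k (each successor step adds 1).
H_27(42) = 42 + 27 = 69

69


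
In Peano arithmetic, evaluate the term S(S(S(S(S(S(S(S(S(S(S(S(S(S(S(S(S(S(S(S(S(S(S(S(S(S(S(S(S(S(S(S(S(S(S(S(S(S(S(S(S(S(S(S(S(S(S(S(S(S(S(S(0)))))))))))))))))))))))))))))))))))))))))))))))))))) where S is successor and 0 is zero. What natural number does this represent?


Counting successors applied to 0:
52 applications of S to 0 = 52

52


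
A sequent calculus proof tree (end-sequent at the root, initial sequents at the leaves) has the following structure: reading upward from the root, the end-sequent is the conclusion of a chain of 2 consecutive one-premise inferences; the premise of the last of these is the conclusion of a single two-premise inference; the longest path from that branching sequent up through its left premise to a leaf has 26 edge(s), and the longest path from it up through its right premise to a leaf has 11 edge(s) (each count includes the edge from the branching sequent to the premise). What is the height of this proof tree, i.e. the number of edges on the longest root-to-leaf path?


Longest path through the left premise: 26 edges (measured from the branching sequent)
Longest path through the right premise: 11 edges
Height of the subtree rooted at the branching sequent: max(26, 11) = 26
The branching sequent sits 2 edges above the root (the chain of one-premise inferences), so height = 26 + 2 = 28

28


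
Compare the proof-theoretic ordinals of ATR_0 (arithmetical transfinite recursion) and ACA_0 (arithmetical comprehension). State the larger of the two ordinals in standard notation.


Proof-theoretic ordinal of ATR_0 (arithmetical transfinite recursion): Gamma_0
Proof-theoretic ordinal of ACA_0 (arithmetical comprehension): epsilon_0
Comparing: epsilon_0 < Gamma_0.
The larger ordinal is Gamma_0 (from ATR_0 (arithmetical transfinite recursion)).

Gamma_0


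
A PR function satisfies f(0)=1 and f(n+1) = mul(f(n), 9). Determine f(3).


f(0) = 1
f(1) = mul(f(0), 9) = mul(1, 9) = 9
f(2) = mul(f(1), 9) = mul(9, 9) = 81
f(3) = mul(f(2), 9) = mul(81, 9) = 729


729


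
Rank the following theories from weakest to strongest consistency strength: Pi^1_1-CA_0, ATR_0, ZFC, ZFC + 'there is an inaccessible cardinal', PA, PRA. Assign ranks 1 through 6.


Ordering by consistency strength:
1. PRA
2. PA
3. ATR_0
4. Pi^1_1-CA_0
5. ZFC
6. ZFC + 'there is an inaccessible cardinal'


Pi^1_1-CA_0=4, ATR_0=3, ZFC=5, ZFC + 'there is an inaccessible cardinal'=6, PA=2, PRA=1


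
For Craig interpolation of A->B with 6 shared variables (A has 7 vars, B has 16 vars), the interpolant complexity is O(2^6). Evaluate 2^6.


Shared atoms = 6
Craig interpolant size bound = 2^6
= 64

64


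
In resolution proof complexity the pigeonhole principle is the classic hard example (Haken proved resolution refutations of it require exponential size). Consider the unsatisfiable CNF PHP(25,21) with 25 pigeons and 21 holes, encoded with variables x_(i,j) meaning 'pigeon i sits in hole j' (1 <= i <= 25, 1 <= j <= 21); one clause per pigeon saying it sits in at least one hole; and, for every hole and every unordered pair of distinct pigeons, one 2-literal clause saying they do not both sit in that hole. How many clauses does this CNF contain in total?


PHP(25,21): 25 pigeons, 21 holes, 25*21 = 525 variables.
- pigeon clauses: one per pigeon -> 25 clauses
- hole clauses: 21 holes * C(25,2) = 21 * 300 -> 6300 clauses
Total clauses = 25 + 6300 = 6325

6325


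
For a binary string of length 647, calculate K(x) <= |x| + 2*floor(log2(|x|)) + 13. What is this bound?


floor(log2(647)) = 9
2 * 9 = 18
K(x) <= 647 + 18 + 13 = 678

678


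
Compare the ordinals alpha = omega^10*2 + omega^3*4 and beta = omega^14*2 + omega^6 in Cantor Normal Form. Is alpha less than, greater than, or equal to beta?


Compare term by term from highest exponent:
alpha = omega^10*2 + omega^3*4
beta = omega^14*2 + omega^6
Term 1: alpha has omega^10*2, beta has omega^14*2
Term 2: alpha has omega^3*4, beta has omega^6*1
Result: alpha < beta

alpha < beta


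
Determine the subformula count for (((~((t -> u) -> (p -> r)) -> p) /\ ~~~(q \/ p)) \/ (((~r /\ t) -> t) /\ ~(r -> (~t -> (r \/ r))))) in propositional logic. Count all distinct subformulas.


Formula: (((~((t -> u) -> (p -> r)) -> p) /\ ~~~(q \/ p)) \/ (((~r /\ t) -> t) /\ ~(r -> (~t -> (r \/ r)))))
Subformulas found:
  1. r
  2. q
  3. u
  4. t
  5. p
  6. ~t
  7. ~r
  8. (q \/ p)
  9. (t -> u)
  10. (r \/ r)
  11. (p -> r)
  12. ~(q \/ p)
  13. (~r /\ t)
  14. ~~(q \/ p)
  15. ~~~(q \/ p)
  16. ((~r /\ t) -> t)
  17. (~t -> (r \/ r))
  18. ((t -> u) -> (p -> r))
  19. ~((t -> u) -> (p -> r))
  20. (r -> (~t -> (r \/ r)))
  21. ~(r -> (~t -> (r \/ r)))
  22. (~((t -> u) -> (p -> r)) -> p)
  23. (((~r /\ t) -> t) /\ ~(r -> (~t -> (r \/ r))))
  24. ((~((t -> u) -> (p -> r)) -> p) /\ ~~~(q \/ p))
  25. (((~((t -> u) -> (p -> r)) -> p) /\ ~~~(q \/ p)) \/ (((~r /\ t) -> t) /\ ~(r -> (~t -> (r \/ r)))))
Total distinct subformulas = 25

25


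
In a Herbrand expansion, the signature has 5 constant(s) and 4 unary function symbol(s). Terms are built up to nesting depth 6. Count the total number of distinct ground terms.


Herbrand terms by depth:
Depth 0: 5 constants
Depth 1: 20 new terms (running total: 25)
Depth 2: 80 new terms (running total: 105)
Depth 3: 320 new terms (running total: 425)
Depth 4: 1280 new terms (running total: 1705)
Depth 5: 5120 new terms (running total: 6825)
Depth 6: 20480 new terms (running total: 27305)
Total distinct ground terms = 27305

27305


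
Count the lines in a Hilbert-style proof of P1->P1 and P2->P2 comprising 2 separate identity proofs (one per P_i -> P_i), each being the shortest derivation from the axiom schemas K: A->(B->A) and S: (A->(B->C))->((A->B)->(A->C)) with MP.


The shortest proof of A->A from K and S in the Hilbert calculus has exactly 5 lines:
(1) K instance A->((A->A)->A), (2) S instance, (3) MP on 1,2, (4) K instance A->(A->A), (5) MP on 3,4.
For 2 independent identities: 2 * 5 = 10 lines total.

10


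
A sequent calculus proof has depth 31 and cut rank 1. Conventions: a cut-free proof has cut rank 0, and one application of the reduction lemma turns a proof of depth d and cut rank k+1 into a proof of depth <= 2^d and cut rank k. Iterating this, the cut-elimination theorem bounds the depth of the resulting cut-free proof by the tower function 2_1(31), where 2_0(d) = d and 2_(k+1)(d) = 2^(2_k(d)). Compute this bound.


Each rank reduction sends depth d to at most 2^d; cut rank r needs r reductions.
2_0(31) = 31
2_1(31) = 2^31 = 2147483648
Cut-free depth bound = 2147483648

2147483648


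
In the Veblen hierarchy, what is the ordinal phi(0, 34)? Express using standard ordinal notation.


phi(0, 34):
phi(0, beta) = omega^beta by definition.
phi(0, 34) = omega^34

omega^34


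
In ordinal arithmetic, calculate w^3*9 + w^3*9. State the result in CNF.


Ordinal addition w^3*9 + w^3*9:
Both terms have the same exponent 3.
w^e*c + w^e*d = w^e*(c+d).
Result = w^3*(9+9) = w^3*18

w^3*18


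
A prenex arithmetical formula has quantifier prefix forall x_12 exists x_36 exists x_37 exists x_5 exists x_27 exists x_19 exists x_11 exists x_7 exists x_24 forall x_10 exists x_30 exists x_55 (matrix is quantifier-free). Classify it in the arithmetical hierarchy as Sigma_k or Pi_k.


Leading quantifier is forall, so the class is Pi.
Number of quantifier blocks = alternations + 1 = 3 + 1 = 4.
Classification: Pi_4

Pi_4


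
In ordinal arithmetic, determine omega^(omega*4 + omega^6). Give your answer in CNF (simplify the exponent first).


omega^(omega*4 + omega^6):
In ordinal addition a term is absorbed by a following term of strictly larger exponent: 1 < 6, so omega*4 + omega^6 = omega^6.
omega raised to a CNF ordinal is a single CNF term: Result = omega^(omega^6)

omega^(omega^6)


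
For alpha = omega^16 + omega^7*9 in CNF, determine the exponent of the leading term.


CNF: omega^16 + omega^7*9
The leading term is omega^16, which has exponent 16.

16


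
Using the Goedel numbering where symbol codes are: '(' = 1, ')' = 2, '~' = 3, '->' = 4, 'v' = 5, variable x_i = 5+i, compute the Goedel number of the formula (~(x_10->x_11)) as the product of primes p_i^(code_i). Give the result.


Formula: (~(x_10->x_11))
Symbol codes: [1, 3, 1, 15, 4, 16, 2, 2]
Primes: [2, 3, 5, 7, 11, 13, 17, 19]
p_1^1 = 2^1 = 2
p_2^3 = 3^3 = 27
p_3^1 = 5^1 = 5
p_4^15 = 7^15 = 4747561509943
p_5^4 = 11^4 = 14641
p_6^16 = 13^16 = 665416609183179841
p_7^2 = 17^2 = 289
p_8^2 = 19^2 = 361
Product = 1302878107392096274405967682172659369691890

1302878107392096274405967682172659369691890


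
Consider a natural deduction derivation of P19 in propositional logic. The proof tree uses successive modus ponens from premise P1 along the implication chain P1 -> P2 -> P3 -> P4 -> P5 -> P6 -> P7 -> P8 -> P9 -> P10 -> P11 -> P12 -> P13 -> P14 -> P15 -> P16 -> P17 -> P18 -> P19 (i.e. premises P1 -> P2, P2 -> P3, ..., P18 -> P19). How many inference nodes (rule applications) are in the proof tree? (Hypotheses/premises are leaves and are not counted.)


We have a chain: P1 -> P2 -> P3 -> P4 -> P5 -> P6 -> P7 -> P8 -> P9 -> P10 -> P11 -> P12 -> P13 -> P14 -> P15 -> P16 -> P17 -> P18 -> P19.
Each modus ponens application produces the next variable.
The chain has 19 propositions, so 19-1 = 18 modus ponens steps.
Total inference nodes = 18

18


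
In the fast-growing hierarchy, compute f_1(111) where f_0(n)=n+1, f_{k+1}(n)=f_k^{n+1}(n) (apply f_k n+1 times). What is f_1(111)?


f_1(111) = f_0^112(111)
f_0 adds 1 each time, applied 112 times.
f_1(111) = 111 + 112 = 223

223


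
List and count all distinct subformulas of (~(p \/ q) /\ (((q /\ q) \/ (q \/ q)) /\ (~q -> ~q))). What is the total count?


Formula: (~(p \/ q) /\ (((q /\ q) \/ (q \/ q)) /\ (~q -> ~q)))
Subformulas found:
  1. q
  2. p
  3. ~q
  4. (p \/ q)
  5. (q /\ q)
  6. (q \/ q)
  7. ~(p \/ q)
  8. (~q -> ~q)
  9. ((q /\ q) \/ (q \/ q))
  10. (((q /\ q) \/ (q \/ q)) /\ (~q -> ~q))
  11. (~(p \/ q) /\ (((q /\ q) \/ (q \/ q)) /\ (~q -> ~q)))
Total distinct subformulas = 11

11


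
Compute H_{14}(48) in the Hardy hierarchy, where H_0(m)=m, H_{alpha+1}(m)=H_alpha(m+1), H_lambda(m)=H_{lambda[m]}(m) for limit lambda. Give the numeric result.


H_14(48):
For finite ordinals k, H_k(n) = n + k (each successor step adds 1).
H_14(48) = 48 + 14 = 62

62


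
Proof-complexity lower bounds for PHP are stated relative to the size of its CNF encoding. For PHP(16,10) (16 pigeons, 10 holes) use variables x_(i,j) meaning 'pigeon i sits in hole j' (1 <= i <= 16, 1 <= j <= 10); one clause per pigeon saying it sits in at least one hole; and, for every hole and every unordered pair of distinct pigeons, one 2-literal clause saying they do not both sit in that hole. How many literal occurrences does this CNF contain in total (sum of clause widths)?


PHP(16,10): 16 pigeons, 10 holes, 16*10 = 160 variables.
- pigeon clauses: one per pigeon -> 16 clauses of width 10 -> 160 literals
- hole clauses: 10 holes * C(16,2) = 10 * 120 -> 1200 clauses of width 2 -> 2400 literals
Total literal occurrences = 160 + 2400 = 2560

2560
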